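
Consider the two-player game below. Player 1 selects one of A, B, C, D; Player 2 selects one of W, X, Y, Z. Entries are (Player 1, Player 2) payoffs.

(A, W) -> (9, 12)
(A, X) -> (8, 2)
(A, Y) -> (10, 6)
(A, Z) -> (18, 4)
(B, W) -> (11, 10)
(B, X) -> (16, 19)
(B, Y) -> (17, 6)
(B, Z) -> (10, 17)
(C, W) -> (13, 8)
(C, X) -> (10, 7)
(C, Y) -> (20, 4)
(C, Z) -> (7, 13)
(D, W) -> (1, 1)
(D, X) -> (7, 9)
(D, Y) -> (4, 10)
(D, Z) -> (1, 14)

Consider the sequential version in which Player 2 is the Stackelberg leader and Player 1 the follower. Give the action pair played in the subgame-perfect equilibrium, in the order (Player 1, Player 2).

(B, X)

Backward induction with Player 2 moving first.
- W: Player 1 compares 9, 11, 13, 1 and picks C; Player 2 would get 8.
- X: Player 1 compares 8, 16, 10, 7 and picks B; Player 2 would get 19.
- Y: Player 1 compares 10, 17, 20, 4 and picks C; Player 2 would get 4.
- Z: Player 1 compares 18, 10, 7, 1 and picks A; Player 2 would get 4.
Player 2's induced payoffs are 8, 19, 4, 4, so Player 2 commits to X. Subgame-perfect outcome: (B, X) with payoffs (16, 19).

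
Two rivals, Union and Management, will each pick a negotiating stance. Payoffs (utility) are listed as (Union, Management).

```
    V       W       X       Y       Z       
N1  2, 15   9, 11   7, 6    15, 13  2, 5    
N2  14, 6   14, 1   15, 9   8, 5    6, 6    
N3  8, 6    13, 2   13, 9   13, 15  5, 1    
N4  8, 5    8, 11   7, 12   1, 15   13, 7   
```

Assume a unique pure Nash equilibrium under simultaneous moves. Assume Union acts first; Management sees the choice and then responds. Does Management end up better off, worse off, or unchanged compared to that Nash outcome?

Management best-responds to each possible Union move:
- N1 → Management plays V (best of 15, 11, 6, 13, 5); Union gets 2.
- N2 → Management plays X (best of 6, 1, 9, 5, 6); Union gets 15.
- N3 → Management plays Y (best of 6, 2, 9, 15, 1); Union gets 13.
- N4 → Management plays Y (best of 5, 11, 12, 15, 7); Union gets 1.
Maximizing over 2, 15, 13, 1, Union chooses N2. Subgame-perfect outcome: (N2, X) with payoffs (15, 9).
Now find the simultaneous Nash equilibrium.
Union's best replies: V→N2; W→N2; X→N2; Y→N1; Z→N4.
Management's best replies: N1→V; N2→X; N3→Y; N4→Y.
The unique mutual best reply is (N2, X), giving (15, 9).
Management earns 9 sequentially versus 9 at the Nash outcome: unchanged.

unchanged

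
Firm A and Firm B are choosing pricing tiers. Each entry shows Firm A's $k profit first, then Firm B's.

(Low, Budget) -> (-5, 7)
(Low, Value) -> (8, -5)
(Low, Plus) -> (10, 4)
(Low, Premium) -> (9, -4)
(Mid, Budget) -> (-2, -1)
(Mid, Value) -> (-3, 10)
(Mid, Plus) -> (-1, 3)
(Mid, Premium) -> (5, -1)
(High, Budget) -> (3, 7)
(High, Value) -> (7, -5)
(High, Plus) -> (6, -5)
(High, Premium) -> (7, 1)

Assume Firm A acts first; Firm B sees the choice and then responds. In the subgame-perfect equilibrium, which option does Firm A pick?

High

Work backward from Firm B's decision.
- Low → Firm B plays Budget (best of 7, -5, 4, -4); Firm A gets -5.
- Mid → Firm B plays Value (best of -1, 10, 3, -1); Firm A gets -3.
- High → Firm B plays Budget (best of 7, -5, -5, 1); Firm A gets 3.
Among -5, -3, 3, the best is 3 at High. Subgame-perfect outcome: (High, Budget) with payoffs (3, 7).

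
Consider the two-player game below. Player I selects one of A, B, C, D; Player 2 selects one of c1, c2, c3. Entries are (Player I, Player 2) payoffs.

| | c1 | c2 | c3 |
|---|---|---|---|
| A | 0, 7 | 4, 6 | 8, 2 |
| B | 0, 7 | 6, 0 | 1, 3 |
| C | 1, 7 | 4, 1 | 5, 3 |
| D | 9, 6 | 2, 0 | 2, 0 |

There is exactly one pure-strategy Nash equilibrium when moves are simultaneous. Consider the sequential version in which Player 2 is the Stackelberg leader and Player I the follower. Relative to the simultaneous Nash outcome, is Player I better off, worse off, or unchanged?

unchanged

Work backward from Player I's decision.
- c1 → Player I plays D (best of 0, 0, 1, 9); Player 2 gets 6.
- c2 → Player I plays B (best of 4, 6, 4, 2); Player 2 gets 0.
- c3 → Player I plays A (best of 8, 1, 5, 2); Player 2 gets 2.
Player 2's induced payoffs are 6, 0, 2, so Player 2 commits to c1. Subgame-perfect outcome: (D, c1) with payoffs (9, 6).
For the simultaneous game, intersect best replies.
Player I's best replies: c1→D; c2→B; c3→A.
Player 2's best replies: A→c1; B→c1; C→c1; D→c1.
The unique mutual best reply is (D, c1), giving (9, 6).
Player I earns 9 sequentially versus 9 at the Nash outcome: unchanged.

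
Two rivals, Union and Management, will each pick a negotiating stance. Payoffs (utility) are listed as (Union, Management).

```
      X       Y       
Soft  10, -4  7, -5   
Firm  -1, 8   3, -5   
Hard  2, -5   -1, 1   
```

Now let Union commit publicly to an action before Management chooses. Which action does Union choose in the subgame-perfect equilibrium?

Soft

Work backward from Management's decision.
- Soft: Management compares -4, -5 and picks X; Union would get 10.
- Firm: Management compares 8, -5 and picks X; Union would get -1.
- Hard: Management compares -5, 1 and picks Y; Union would get -1.
Maximizing over 10, -1, -1, Union chooses Soft. Subgame-perfect outcome: (Soft, X) with payoffs (10, -4).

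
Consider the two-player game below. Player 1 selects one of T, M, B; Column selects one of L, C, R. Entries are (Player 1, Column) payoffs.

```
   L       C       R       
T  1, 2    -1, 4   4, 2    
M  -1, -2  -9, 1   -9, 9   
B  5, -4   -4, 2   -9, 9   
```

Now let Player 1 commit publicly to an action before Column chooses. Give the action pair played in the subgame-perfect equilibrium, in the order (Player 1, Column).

Solve by backward induction (Player 1 leads).
- T: BR = C, leader payoff -1.
- M: BR = R, leader payoff -9.
- B: BR = R, leader payoff -9.
Maximizing over -1, -9, -9, Player 1 chooses T. Subgame-perfect outcome: (T, C) with payoffs (-1, 4).

(T, C)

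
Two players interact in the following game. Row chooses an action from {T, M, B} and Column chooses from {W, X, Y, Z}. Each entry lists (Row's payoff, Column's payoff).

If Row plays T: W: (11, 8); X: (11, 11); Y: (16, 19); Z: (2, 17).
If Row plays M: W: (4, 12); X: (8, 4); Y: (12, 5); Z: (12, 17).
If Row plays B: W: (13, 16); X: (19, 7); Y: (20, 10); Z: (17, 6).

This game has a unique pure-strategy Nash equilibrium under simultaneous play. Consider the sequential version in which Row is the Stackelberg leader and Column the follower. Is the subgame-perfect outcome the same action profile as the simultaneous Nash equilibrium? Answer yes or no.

no

Solve by backward induction (Row leads).
- T: BR = Y, leader payoff 16.
- M: BR = Z, leader payoff 12.
- B: BR = W, leader payoff 13.
Maximizing over 16, 12, 13, Row chooses T. Subgame-perfect outcome: (T, Y) with payoffs (16, 19).
Under simultaneous play:
Row's best replies: W→B; X→B; Y→B; Z→B.
Column's best replies: T→Y; M→Z; B→W.
Only (B, W) has each player best-responding; Nash payoffs (13, 16).
Sequential outcome (T, Y) differs from the Nash profile (B, W).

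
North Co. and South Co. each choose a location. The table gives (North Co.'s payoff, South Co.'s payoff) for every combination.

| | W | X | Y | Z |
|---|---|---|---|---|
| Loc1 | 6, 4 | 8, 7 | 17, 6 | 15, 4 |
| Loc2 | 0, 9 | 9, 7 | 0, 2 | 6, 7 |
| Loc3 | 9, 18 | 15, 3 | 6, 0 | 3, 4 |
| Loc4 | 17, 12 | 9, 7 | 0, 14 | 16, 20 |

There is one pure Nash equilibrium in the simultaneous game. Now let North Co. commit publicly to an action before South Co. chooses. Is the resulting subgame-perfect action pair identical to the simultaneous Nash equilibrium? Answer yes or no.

Backward induction with North Co. moving first.
- Loc1: BR = X, leader payoff 8.
- Loc2: BR = W, leader payoff 0.
- Loc3: BR = W, leader payoff 9.
- Loc4: BR = Z, leader payoff 16.
Maximizing over 8, 0, 9, 16, North Co. chooses Loc4. Subgame-perfect outcome: (Loc4, Z) with payoffs (16, 20).
For the simultaneous game, intersect best replies.
North Co.'s best replies: W→Loc4; X→Loc3; Y→Loc1; Z→Loc4.
South Co.'s best replies: Loc1→X; Loc2→W; Loc3→W; Loc4→Z.
The unique mutual best reply is (Loc4, Z), giving (16, 20).
Sequential outcome (Loc4, Z) coincides with the Nash profile (Loc4, Z).

yes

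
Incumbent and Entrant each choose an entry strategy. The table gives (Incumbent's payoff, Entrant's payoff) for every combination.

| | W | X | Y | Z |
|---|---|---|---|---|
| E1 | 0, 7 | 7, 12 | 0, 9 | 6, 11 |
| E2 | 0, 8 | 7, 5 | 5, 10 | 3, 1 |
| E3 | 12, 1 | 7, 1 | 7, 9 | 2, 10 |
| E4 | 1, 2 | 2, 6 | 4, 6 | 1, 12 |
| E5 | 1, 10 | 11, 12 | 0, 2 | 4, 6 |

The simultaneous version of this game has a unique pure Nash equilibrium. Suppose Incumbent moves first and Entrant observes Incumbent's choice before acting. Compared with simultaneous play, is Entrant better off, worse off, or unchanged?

Backward induction with Incumbent moving first.
- E1: Entrant compares 7, 12, 9, 11 and picks X; Incumbent would get 7.
- E2: Entrant compares 8, 5, 10, 1 and picks Y; Incumbent would get 5.
- E3: Entrant compares 1, 1, 9, 10 and picks Z; Incumbent would get 2.
- E4: Entrant compares 2, 6, 6, 12 and picks Z; Incumbent would get 1.
- E5: Entrant compares 10, 12, 2, 6 and picks X; Incumbent would get 11.
Incumbent's induced payoffs are 7, 5, 2, 1, 11, so Incumbent commits to E5. Subgame-perfect outcome: (E5, X) with payoffs (11, 12).
Now find the simultaneous Nash equilibrium.
Incumbent's best replies: W→E3; X→E5; Y→E3; Z→E1.
Entrant's best replies: E1→X; E2→Y; E3→Z; E4→Z; E5→X.
Only (E5, X) has each player best-responding; Nash payoffs (11, 12).
Entrant earns 12 sequentially versus 12 at the Nash outcome: unchanged.

unchanged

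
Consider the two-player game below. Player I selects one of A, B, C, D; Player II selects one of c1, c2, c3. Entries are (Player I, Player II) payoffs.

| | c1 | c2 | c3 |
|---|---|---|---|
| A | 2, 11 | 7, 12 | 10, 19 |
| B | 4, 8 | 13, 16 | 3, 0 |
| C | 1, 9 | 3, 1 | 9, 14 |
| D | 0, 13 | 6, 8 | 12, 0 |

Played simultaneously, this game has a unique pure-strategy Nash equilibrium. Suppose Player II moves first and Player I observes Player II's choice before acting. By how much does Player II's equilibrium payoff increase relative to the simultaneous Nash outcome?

Player I best-responds to each possible Player II move:
- c1: Player I compares 2, 4, 1, 0 and picks B; Player II would get 8.
- c2: Player I compares 7, 13, 3, 6 and picks B; Player II would get 16.
- c3: Player I compares 10, 3, 9, 12 and picks D; Player II would get 0.
Among 8, 16, 0, the best is 16 at c2. Subgame-perfect outcome: (B, c2) with payoffs (13, 16).
For the simultaneous game, intersect best replies.
Player I's best replies: c1→B; c2→B; c3→D.
Player II's best replies: A→c3; B→c2; C→c3; D→c1.
Only (B, c2) has each player best-responding; Nash payoffs (13, 16).
Player II's commitment gain: 16 − 16 = 0.

0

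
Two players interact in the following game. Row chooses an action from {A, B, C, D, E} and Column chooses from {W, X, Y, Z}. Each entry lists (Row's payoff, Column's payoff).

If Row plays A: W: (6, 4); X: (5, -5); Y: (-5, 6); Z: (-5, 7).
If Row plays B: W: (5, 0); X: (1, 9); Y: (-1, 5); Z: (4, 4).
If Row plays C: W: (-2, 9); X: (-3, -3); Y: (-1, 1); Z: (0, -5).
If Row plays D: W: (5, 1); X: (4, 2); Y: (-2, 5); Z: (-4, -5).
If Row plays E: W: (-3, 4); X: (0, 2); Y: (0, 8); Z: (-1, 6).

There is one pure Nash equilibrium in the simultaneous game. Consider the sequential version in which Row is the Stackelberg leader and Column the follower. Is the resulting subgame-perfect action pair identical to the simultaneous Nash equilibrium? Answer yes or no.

no

Column best-responds to each possible Row move:
- A: Column compares 4, -5, 6, 7 and picks Z; Row would get -5.
- B: Column compares 0, 9, 5, 4 and picks X; Row would get 1.
- C: Column compares 9, -3, 1, -5 and picks W; Row would get -2.
- D: Column compares 1, 2, 5, -5 and picks Y; Row would get -2.
- E: Column compares 4, 2, 8, 6 and picks Y; Row would get 0.
Among -5, 1, -2, -2, 0, the best is 1 at B. Subgame-perfect outcome: (B, X) with payoffs (1, 9).
For the simultaneous game, intersect best replies.
Row's best replies: W→A; X→A; Y→E; Z→B.
Column's best replies: A→Z; B→X; C→W; D→Y; E→Y.
The unique mutual best reply is (E, Y), giving (0, 8).
Sequential outcome (B, X) differs from the Nash profile (E, Y).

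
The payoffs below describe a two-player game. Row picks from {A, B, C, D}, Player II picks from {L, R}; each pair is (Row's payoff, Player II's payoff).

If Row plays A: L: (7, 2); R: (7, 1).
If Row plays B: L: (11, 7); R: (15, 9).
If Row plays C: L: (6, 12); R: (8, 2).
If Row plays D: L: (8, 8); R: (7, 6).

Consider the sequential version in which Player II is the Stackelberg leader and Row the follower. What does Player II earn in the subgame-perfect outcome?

Solve by backward induction (Player II leads).
- L: BR = B, leader payoff 7.
- R: BR = B, leader payoff 9.
Among 7, 9, the best is 9 at R. Subgame-perfect outcome: (B, R) with payoffs (15, 9).

9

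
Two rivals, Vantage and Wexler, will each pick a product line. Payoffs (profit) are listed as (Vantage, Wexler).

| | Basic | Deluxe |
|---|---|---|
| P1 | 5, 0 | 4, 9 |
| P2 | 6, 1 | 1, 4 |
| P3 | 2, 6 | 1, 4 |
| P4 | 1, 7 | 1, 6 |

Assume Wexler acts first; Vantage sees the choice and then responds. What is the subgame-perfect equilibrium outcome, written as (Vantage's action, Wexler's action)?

Solve by backward induction (Wexler leads).
- Basic → Vantage plays P2 (best of 5, 6, 2, 1); Wexler gets 1.
- Deluxe → Vantage plays P1 (best of 4, 1, 1, 1); Wexler gets 9.
Wexler's induced payoffs are 1, 9, so Wexler commits to Deluxe. Subgame-perfect outcome: (P1, Deluxe) with payoffs (4, 9).

(P1, Deluxe)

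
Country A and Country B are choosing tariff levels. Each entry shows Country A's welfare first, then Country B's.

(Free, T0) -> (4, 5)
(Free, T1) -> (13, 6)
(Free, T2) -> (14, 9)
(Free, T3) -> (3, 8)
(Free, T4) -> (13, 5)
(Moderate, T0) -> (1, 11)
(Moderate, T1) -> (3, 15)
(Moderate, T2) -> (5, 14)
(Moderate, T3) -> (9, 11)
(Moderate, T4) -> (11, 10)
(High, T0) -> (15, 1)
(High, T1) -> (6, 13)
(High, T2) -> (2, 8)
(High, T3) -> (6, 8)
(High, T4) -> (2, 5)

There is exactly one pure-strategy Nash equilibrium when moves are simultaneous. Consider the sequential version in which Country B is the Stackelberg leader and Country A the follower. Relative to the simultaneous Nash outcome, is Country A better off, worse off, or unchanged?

worse off

Backward induction with Country B moving first.
- T0 → Country A plays High (best of 4, 1, 15); Country B gets 1.
- T1 → Country A plays Free (best of 13, 3, 6); Country B gets 6.
- T2 → Country A plays Free (best of 14, 5, 2); Country B gets 9.
- T3 → Country A plays Moderate (best of 3, 9, 6); Country B gets 11.
- T4 → Country A plays Free (best of 13, 11, 2); Country B gets 5.
Among 1, 6, 9, 11, 5, the best is 11 at T3. Subgame-perfect outcome: (Moderate, T3) with payoffs (9, 11).
Now find the simultaneous Nash equilibrium.
Country A's best replies: T0→High; T1→Free; T2→Free; T3→Moderate; T4→Free.
Country B's best replies: Free→T2; Moderate→T1; High→T1.
Only (Free, T2) has each player best-responding; Nash payoffs (14, 9).
Country A earns 9 sequentially versus 14 at the Nash outcome: worse off.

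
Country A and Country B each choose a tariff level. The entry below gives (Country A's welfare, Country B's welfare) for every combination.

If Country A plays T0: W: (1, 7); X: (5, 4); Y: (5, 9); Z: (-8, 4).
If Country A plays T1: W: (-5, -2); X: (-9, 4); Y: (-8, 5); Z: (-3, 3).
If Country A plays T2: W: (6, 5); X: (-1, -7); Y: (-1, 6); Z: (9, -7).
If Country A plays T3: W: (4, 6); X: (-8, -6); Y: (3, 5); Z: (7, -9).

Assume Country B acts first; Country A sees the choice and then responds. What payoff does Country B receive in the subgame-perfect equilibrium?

Country A best-responds to each possible Country B move:
- W: BR = T2, leader payoff 5.
- X: BR = T0, leader payoff 4.
- Y: BR = T0, leader payoff 9.
- Z: BR = T2, leader payoff -7.
Maximizing over 5, 4, 9, -7, Country B chooses Y. Subgame-perfect outcome: (T0, Y) with payoffs (5, 9).

9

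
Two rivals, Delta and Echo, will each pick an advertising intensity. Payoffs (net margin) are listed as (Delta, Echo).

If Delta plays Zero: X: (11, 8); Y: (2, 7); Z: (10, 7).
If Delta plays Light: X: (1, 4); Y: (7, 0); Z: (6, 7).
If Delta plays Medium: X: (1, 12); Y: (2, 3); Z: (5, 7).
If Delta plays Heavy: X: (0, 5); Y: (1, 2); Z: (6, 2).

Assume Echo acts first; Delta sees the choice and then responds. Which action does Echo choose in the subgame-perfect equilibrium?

Solve by backward induction (Echo leads).
- X: BR = Zero, leader payoff 8.
- Y: BR = Light, leader payoff 0.
- Z: BR = Zero, leader payoff 7.
Among 8, 0, 7, the best is 8 at X. Subgame-perfect outcome: (Zero, X) with payoffs (11, 8).

X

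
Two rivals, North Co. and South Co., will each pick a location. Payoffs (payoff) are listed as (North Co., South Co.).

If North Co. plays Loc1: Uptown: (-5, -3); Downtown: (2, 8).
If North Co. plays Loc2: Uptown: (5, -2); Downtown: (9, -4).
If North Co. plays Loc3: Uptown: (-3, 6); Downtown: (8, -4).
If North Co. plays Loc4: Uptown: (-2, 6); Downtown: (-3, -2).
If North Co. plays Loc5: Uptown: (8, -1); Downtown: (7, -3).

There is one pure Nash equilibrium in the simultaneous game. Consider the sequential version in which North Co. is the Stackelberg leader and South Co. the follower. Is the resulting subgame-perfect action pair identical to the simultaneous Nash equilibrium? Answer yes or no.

yes

Work backward from South Co.'s decision.
- Loc1 → South Co. plays Downtown (best of -3, 8); North Co. gets 2.
- Loc2 → South Co. plays Uptown (best of -2, -4); North Co. gets 5.
- Loc3 → South Co. plays Uptown (best of 6, -4); North Co. gets -3.
- Loc4 → South Co. plays Uptown (best of 6, -2); North Co. gets -2.
- Loc5 → South Co. plays Uptown (best of -1, -3); North Co. gets 8.
Among 2, 5, -3, -2, 8, the best is 8 at Loc5. Subgame-perfect outcome: (Loc5, Uptown) with payoffs (8, -1).
Now find the simultaneous Nash equilibrium.
North Co.'s best replies: Uptown→Loc5; Downtown→Loc2.
South Co.'s best replies: Loc1→Downtown; Loc2→Uptown; Loc3→Uptown; Loc4→Uptown; Loc5→Uptown.
The unique mutual best reply is (Loc5, Uptown), giving (8, -1).
Sequential outcome (Loc5, Uptown) coincides with the Nash profile (Loc5, Uptown).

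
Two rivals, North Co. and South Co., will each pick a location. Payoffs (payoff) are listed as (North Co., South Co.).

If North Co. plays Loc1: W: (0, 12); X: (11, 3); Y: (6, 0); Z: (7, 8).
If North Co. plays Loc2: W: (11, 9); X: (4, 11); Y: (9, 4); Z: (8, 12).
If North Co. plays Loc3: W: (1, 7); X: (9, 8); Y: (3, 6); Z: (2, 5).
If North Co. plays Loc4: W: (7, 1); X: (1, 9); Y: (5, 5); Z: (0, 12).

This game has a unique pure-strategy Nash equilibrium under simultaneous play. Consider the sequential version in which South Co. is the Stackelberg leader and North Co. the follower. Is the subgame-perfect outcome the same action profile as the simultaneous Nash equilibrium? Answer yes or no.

North Co. best-responds to each possible South Co. move:
- W → North Co. plays Loc2 (best of 0, 11, 1, 7); South Co. gets 9.
- X → North Co. plays Loc1 (best of 11, 4, 9, 1); South Co. gets 3.
- Y → North Co. plays Loc2 (best of 6, 9, 3, 5); South Co. gets 4.
- Z → North Co. plays Loc2 (best of 7, 8, 2, 0); South Co. gets 12.
Maximizing over 9, 3, 4, 12, South Co. chooses Z. Subgame-perfect outcome: (Loc2, Z) with payoffs (8, 12).
For the simultaneous game, intersect best replies.
North Co.'s best replies: W→Loc2; X→Loc1; Y→Loc2; Z→Loc2.
South Co.'s best replies: Loc1→W; Loc2→Z; Loc3→X; Loc4→Z.
Only (Loc2, Z) has each player best-responding; Nash payoffs (8, 12).
Sequential outcome (Loc2, Z) coincides with the Nash profile (Loc2, Z).

yes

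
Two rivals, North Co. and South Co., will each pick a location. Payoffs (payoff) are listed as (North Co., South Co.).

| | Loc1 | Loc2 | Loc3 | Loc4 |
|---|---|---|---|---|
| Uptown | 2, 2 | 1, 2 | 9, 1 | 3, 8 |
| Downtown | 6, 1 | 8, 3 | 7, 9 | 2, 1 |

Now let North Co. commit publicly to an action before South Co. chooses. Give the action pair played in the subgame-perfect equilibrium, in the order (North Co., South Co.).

Solve by backward induction (North Co. leads).
- Uptown: BR = Loc4, leader payoff 3.
- Downtown: BR = Loc3, leader payoff 7.
Among 3, 7, the best is 7 at Downtown. Subgame-perfect outcome: (Downtown, Loc3) with payoffs (7, 9).

(Downtown, Loc3)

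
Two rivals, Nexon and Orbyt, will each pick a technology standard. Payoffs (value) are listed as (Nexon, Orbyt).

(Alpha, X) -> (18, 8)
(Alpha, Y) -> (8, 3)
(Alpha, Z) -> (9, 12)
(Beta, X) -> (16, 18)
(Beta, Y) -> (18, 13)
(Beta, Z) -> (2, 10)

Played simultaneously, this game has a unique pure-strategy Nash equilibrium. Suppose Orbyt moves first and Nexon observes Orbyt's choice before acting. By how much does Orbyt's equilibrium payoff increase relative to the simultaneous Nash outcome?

1

Nexon best-responds to each possible Orbyt move:
- X: Nexon compares 18, 16 and picks Alpha; Orbyt would get 8.
- Y: Nexon compares 8, 18 and picks Beta; Orbyt would get 13.
- Z: Nexon compares 9, 2 and picks Alpha; Orbyt would get 12.
Among 8, 13, 12, the best is 13 at Y. Subgame-perfect outcome: (Beta, Y) with payoffs (18, 13).
For the simultaneous game, intersect best replies.
Nexon's best replies: X→Alpha; Y→Beta; Z→Alpha.
Orbyt's best replies: Alpha→Z; Beta→X.
Only (Alpha, Z) has each player best-responding; Nash payoffs (9, 12).
Orbyt's commitment gain: 13 − 12 = 1.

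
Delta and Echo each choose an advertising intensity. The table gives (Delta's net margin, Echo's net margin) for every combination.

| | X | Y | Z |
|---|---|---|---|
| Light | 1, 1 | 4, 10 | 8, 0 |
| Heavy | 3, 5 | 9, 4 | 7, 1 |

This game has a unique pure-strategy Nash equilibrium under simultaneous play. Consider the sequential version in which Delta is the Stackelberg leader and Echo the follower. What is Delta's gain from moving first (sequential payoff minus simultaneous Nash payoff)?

Work backward from Echo's decision.
- Light → Echo plays Y (best of 1, 10, 0); Delta gets 4.
- Heavy → Echo plays X (best of 5, 4, 1); Delta gets 3.
Maximizing over 4, 3, Delta chooses Light. Subgame-perfect outcome: (Light, Y) with payoffs (4, 10).
For the simultaneous game, intersect best replies.
Delta's best replies: X→Heavy; Y→Heavy; Z→Light.
Echo's best replies: Light→Y; Heavy→X.
The unique mutual best reply is (Heavy, X), giving (3, 5).
Delta's commitment gain: 4 − 3 = 1.

1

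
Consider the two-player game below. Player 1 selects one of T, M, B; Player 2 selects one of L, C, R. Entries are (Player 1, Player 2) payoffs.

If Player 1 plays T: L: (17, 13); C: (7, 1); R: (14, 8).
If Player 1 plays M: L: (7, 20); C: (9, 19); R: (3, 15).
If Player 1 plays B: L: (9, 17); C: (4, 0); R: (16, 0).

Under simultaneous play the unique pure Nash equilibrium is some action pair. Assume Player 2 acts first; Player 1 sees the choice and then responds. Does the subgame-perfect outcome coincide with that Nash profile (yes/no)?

no

Work backward from Player 1's decision.
- L: BR = T, leader payoff 13.
- C: BR = M, leader payoff 19.
- R: BR = B, leader payoff 0.
Among 13, 19, 0, the best is 19 at C. Subgame-perfect outcome: (M, C) with payoffs (9, 19).
For the simultaneous game, intersect best replies.
Player 1's best replies: L→T; C→M; R→B.
Player 2's best replies: T→L; M→L; B→L.
The unique mutual best reply is (T, L), giving (17, 13).
Sequential outcome (M, C) differs from the Nash profile (T, L).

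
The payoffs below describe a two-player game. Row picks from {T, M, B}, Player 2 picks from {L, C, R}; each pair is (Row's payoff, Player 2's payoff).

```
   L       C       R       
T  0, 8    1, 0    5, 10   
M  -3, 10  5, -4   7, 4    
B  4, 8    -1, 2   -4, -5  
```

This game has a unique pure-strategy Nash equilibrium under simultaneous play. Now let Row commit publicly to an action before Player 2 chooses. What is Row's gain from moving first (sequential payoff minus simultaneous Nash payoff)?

Solve by backward induction (Row leads).
- T → Player 2 plays R (best of 8, 0, 10); Row gets 5.
- M → Player 2 plays L (best of 10, -4, 4); Row gets -3.
- B → Player 2 plays L (best of 8, 2, -5); Row gets 4.
Among 5, -3, 4, the best is 5 at T. Subgame-perfect outcome: (T, R) with payoffs (5, 10).
For the simultaneous game, intersect best replies.
Row's best replies: L→B; C→M; R→M.
Player 2's best replies: T→R; M→L; B→L.
The unique mutual best reply is (B, L), giving (4, 8).
Row's commitment gain: 5 − 4 = 1.

1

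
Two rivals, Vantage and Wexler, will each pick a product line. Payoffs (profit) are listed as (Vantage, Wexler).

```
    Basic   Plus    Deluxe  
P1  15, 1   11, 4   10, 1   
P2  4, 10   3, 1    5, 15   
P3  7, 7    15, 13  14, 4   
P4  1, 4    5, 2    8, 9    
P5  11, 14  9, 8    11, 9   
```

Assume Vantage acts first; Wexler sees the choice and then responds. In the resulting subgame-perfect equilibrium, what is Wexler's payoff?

Wexler best-responds to each possible Vantage move:
- P1: Wexler compares 1, 4, 1 and picks Plus; Vantage would get 11.
- P2: Wexler compares 10, 1, 15 and picks Deluxe; Vantage would get 5.
- P3: Wexler compares 7, 13, 4 and picks Plus; Vantage would get 15.
- P4: Wexler compares 4, 2, 9 and picks Deluxe; Vantage would get 8.
- P5: Wexler compares 14, 8, 9 and picks Basic; Vantage would get 11.
Among 11, 5, 15, 8, 11, the best is 15 at P3. Subgame-perfect outcome: (P3, Plus) with payoffs (15, 13).

13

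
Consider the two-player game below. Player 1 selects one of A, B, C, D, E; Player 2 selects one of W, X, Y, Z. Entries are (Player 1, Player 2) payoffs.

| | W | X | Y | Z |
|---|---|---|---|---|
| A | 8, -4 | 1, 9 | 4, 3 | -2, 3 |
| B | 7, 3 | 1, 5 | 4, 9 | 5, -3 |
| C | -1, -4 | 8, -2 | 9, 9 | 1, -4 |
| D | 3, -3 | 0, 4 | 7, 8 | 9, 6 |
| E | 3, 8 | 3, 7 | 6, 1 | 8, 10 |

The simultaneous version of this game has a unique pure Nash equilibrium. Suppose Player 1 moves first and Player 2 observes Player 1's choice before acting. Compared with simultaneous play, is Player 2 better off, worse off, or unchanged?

Solve by backward induction (Player 1 leads).
- A: Player 2 compares -4, 9, 3, 3 and picks X; Player 1 would get 1.
- B: Player 2 compares 3, 5, 9, -3 and picks Y; Player 1 would get 4.
- C: Player 2 compares -4, -2, 9, -4 and picks Y; Player 1 would get 9.
- D: Player 2 compares -3, 4, 8, 6 and picks Y; Player 1 would get 7.
- E: Player 2 compares 8, 7, 1, 10 and picks Z; Player 1 would get 8.
Player 1's induced payoffs are 1, 4, 9, 7, 8, so Player 1 commits to C. Subgame-perfect outcome: (C, Y) with payoffs (9, 9).
Now find the simultaneous Nash equilibrium.
Player 1's best replies: W→A; X→C; Y→C; Z→D.
Player 2's best replies: A→X; B→Y; C→Y; D→Y; E→Z.
Only (C, Y) has each player best-responding; Nash payoffs (9, 9).
Player 2 earns 9 sequentially versus 9 at the Nash outcome: unchanged.

unchanged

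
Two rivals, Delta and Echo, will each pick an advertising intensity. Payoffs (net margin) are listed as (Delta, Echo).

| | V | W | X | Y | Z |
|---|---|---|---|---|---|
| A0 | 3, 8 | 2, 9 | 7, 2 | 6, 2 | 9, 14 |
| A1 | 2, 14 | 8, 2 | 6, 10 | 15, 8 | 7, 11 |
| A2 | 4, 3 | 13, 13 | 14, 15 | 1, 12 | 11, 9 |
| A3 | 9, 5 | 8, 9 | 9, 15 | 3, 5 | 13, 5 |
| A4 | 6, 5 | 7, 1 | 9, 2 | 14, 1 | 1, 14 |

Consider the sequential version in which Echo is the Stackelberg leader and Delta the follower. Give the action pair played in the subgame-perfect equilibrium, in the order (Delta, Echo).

Backward induction with Echo moving first.
- V → Delta plays A3 (best of 3, 2, 4, 9, 6); Echo gets 5.
- W → Delta plays A2 (best of 2, 8, 13, 8, 7); Echo gets 13.
- X → Delta plays A2 (best of 7, 6, 14, 9, 9); Echo gets 15.
- Y → Delta plays A1 (best of 6, 15, 1, 3, 14); Echo gets 8.
- Z → Delta plays A3 (best of 9, 7, 11, 13, 1); Echo gets 5.
Echo's induced payoffs are 5, 13, 15, 8, 5, so Echo commits to X. Subgame-perfect outcome: (A2, X) with payoffs (14, 15).

(A2, X)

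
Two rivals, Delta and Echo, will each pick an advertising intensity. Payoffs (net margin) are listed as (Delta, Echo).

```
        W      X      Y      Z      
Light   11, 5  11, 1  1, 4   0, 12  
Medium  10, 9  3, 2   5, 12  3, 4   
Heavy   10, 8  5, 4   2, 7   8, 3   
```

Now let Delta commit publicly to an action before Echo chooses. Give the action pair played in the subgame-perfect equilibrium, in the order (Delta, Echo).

Work backward from Echo's decision.
- Light: Echo compares 5, 1, 4, 12 and picks Z; Delta would get 0.
- Medium: Echo compares 9, 2, 12, 4 and picks Y; Delta would get 5.
- Heavy: Echo compares 8, 4, 7, 3 and picks W; Delta would get 10.
Among 0, 5, 10, the best is 10 at Heavy. Subgame-perfect outcome: (Heavy, W) with payoffs (10, 8).

(Heavy, W)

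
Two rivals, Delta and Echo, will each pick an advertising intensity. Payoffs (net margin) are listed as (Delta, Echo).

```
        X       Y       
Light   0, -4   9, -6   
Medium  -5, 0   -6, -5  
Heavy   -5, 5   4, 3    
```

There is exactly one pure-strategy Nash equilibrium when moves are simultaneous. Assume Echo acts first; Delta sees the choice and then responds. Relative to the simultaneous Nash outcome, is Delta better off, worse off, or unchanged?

Solve by backward induction (Echo leads).
- X → Delta plays Light (best of 0, -5, -5); Echo gets -4.
- Y → Delta plays Light (best of 9, -6, 4); Echo gets -6.
Echo's induced payoffs are -4, -6, so Echo commits to X. Subgame-perfect outcome: (Light, X) with payoffs (0, -4).
For the simultaneous game, intersect best replies.
Delta's best replies: X→Light; Y→Light.
Echo's best replies: Light→X; Medium→X; Heavy→X.
Only (Light, X) has each player best-responding; Nash payoffs (0, -4).
Delta earns 0 sequentially versus 0 at the Nash outcome: unchanged.

unchanged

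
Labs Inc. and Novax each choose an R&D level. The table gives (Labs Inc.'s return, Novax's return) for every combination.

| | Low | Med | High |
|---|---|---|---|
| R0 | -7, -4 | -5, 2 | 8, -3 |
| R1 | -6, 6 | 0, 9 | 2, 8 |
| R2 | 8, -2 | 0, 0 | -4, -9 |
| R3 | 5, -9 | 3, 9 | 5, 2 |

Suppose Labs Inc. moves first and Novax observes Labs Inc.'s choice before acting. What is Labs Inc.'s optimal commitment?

Solve by backward induction (Labs Inc. leads).
- R0: Novax compares -4, 2, -3 and picks Med; Labs Inc. would get -5.
- R1: Novax compares 6, 9, 8 and picks Med; Labs Inc. would get 0.
- R2: Novax compares -2, 0, -9 and picks Med; Labs Inc. would get 0.
- R3: Novax compares -9, 9, 2 and picks Med; Labs Inc. would get 3.
Among -5, 0, 0, 3, the best is 3 at R3. Subgame-perfect outcome: (R3, Med) with payoffs (3, 9).

R3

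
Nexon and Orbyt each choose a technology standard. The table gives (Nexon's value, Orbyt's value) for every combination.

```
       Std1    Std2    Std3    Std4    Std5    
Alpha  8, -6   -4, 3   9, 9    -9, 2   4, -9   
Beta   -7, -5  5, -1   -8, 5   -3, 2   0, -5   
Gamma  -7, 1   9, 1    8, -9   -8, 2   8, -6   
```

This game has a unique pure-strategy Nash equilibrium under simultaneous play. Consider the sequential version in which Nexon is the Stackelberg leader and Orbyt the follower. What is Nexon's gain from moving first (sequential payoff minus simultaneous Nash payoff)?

0

Solve by backward induction (Nexon leads).
- Alpha → Orbyt plays Std3 (best of -6, 3, 9, 2, -9); Nexon gets 9.
- Beta → Orbyt plays Std3 (best of -5, -1, 5, 2, -5); Nexon gets -8.
- Gamma → Orbyt plays Std4 (best of 1, 1, -9, 2, -6); Nexon gets -8.
Nexon's induced payoffs are 9, -8, -8, so Nexon commits to Alpha. Subgame-perfect outcome: (Alpha, Std3) with payoffs (9, 9).
Now find the simultaneous Nash equilibrium.
Nexon's best replies: Std1→Alpha; Std2→Gamma; Std3→Alpha; Std4→Beta; Std5→Gamma.
Orbyt's best replies: Alpha→Std3; Beta→Std3; Gamma→Std4.
Only (Alpha, Std3) has each player best-responding; Nash payoffs (9, 9).
Nexon's commitment gain: 9 − 9 = 0.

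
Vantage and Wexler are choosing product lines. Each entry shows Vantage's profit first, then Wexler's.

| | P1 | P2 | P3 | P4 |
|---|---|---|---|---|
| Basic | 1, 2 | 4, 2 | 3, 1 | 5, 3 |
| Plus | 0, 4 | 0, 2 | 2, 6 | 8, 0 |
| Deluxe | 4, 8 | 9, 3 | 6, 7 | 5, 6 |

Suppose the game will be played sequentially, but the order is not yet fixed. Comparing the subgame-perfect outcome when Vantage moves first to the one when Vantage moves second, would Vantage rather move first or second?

If Vantage leads: Wexler's best replies are Basic→P4, Plus→P3, Deluxe→P1; Vantage's induced payoffs 5, 2, 4; outcome (Basic, P4), payoffs (5, 3).
If Wexler leads: Vantage's best replies are P1→Deluxe, P2→Deluxe, P3→Deluxe, P4→Plus; Wexler's induced payoffs 8, 3, 7, 0; outcome (Deluxe, P1), payoffs (4, 8).
Vantage gets 5 moving first and 4 moving second, so Vantage prefers to move first.

first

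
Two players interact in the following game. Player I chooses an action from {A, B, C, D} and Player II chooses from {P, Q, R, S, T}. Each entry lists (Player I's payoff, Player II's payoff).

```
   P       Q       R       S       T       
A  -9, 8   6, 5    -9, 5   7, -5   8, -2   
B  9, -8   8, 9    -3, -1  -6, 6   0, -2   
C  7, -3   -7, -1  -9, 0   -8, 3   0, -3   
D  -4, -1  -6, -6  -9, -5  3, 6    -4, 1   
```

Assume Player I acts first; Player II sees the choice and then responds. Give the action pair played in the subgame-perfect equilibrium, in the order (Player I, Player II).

(B, Q)

Work backward from Player II's decision.
- A: Player II compares 8, 5, 5, -5, -2 and picks P; Player I would get -9.
- B: Player II compares -8, 9, -1, 6, -2 and picks Q; Player I would get 8.
- C: Player II compares -3, -1, 0, 3, -3 and picks S; Player I would get -8.
- D: Player II compares -1, -6, -5, 6, 1 and picks S; Player I would get 3.
Maximizing over -9, 8, -8, 3, Player I chooses B. Subgame-perfect outcome: (B, Q) with payoffs (8, 9).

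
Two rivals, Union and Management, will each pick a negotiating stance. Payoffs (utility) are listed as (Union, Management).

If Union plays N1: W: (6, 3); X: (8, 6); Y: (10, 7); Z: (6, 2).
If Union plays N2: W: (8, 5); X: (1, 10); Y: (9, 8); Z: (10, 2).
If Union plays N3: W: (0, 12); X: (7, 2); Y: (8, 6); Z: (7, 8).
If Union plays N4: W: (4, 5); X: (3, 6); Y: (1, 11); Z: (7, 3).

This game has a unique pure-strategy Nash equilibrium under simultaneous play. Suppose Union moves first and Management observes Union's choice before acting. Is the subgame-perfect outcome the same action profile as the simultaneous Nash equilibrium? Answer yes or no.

yes

Solve by backward induction (Union leads).
- N1 → Management plays Y (best of 3, 6, 7, 2); Union gets 10.
- N2 → Management plays X (best of 5, 10, 8, 2); Union gets 1.
- N3 → Management plays W (best of 12, 2, 6, 8); Union gets 0.
- N4 → Management plays Y (best of 5, 6, 11, 3); Union gets 1.
Maximizing over 10, 1, 0, 1, Union chooses N1. Subgame-perfect outcome: (N1, Y) with payoffs (10, 7).
Now find the simultaneous Nash equilibrium.
Union's best replies: W→N2; X→N1; Y→N1; Z→N2.
Management's best replies: N1→Y; N2→X; N3→W; N4→Y.
Only (N1, Y) has each player best-responding; Nash payoffs (10, 7).
Sequential outcome (N1, Y) coincides with the Nash profile (N1, Y).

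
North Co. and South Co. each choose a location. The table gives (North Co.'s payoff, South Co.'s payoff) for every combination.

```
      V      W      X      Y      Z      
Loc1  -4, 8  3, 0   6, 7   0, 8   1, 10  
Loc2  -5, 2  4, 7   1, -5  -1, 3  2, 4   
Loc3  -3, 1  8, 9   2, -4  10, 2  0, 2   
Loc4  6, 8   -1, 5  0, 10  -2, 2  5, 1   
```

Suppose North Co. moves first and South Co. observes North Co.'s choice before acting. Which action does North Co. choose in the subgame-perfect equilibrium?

Loc3

Work backward from South Co.'s decision.
- Loc1: South Co. compares 8, 0, 7, 8, 10 and picks Z; North Co. would get 1.
- Loc2: South Co. compares 2, 7, -5, 3, 4 and picks W; North Co. would get 4.
- Loc3: South Co. compares 1, 9, -4, 2, 2 and picks W; North Co. would get 8.
- Loc4: South Co. compares 8, 5, 10, 2, 1 and picks X; North Co. would get 0.
Among 1, 4, 8, 0, the best is 8 at Loc3. Subgame-perfect outcome: (Loc3, W) with payoffs (8, 9).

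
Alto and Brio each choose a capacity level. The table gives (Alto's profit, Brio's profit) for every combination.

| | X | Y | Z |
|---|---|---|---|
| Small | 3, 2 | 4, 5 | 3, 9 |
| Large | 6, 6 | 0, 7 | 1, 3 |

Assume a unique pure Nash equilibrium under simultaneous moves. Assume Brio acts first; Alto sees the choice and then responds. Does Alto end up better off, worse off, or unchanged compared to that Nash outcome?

unchanged

Alto best-responds to each possible Brio move:
- X: Alto compares 3, 6 and picks Large; Brio would get 6.
- Y: Alto compares 4, 0 and picks Small; Brio would get 5.
- Z: Alto compares 3, 1 and picks Small; Brio would get 9.
Brio's induced payoffs are 6, 5, 9, so Brio commits to Z. Subgame-perfect outcome: (Small, Z) with payoffs (3, 9).
Now find the simultaneous Nash equilibrium.
Alto's best replies: X→Large; Y→Small; Z→Small.
Brio's best replies: Small→Z; Large→Y.
Only (Small, Z) has each player best-responding; Nash payoffs (3, 9).
Alto earns 3 sequentially versus 3 at the Nash outcome: unchanged.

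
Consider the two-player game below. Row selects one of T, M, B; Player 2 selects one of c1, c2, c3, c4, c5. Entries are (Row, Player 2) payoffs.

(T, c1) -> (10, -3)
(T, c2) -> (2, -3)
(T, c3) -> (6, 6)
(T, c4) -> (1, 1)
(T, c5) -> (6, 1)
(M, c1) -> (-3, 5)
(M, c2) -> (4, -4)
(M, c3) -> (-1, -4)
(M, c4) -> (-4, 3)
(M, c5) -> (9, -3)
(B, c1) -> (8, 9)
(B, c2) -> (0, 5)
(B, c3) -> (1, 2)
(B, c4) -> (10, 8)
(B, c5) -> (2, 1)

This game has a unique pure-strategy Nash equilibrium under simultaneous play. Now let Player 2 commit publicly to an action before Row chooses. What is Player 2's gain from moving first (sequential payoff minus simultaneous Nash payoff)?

Row best-responds to each possible Player 2 move:
- c1: BR = T, leader payoff -3.
- c2: BR = M, leader payoff -4.
- c3: BR = T, leader payoff 6.
- c4: BR = B, leader payoff 8.
- c5: BR = M, leader payoff -3.
Player 2's induced payoffs are -3, -4, 6, 8, -3, so Player 2 commits to c4. Subgame-perfect outcome: (B, c4) with payoffs (10, 8).
For the simultaneous game, intersect best replies.
Row's best replies: c1→T; c2→M; c3→T; c4→B; c5→M.
Player 2's best replies: T→c3; M→c1; B→c1.
Only (T, c3) has each player best-responding; Nash payoffs (6, 6).
Player 2's commitment gain: 8 − 6 = 2.

2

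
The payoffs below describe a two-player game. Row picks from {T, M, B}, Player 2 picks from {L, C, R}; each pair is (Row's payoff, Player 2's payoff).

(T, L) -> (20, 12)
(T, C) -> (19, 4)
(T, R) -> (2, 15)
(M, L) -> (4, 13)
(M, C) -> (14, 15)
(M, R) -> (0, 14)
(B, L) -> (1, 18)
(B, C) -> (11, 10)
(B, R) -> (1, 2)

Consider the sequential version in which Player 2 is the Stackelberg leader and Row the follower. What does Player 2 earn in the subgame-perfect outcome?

Work backward from Row's decision.
- L: Row compares 20, 4, 1 and picks T; Player 2 would get 12.
- C: Row compares 19, 14, 11 and picks T; Player 2 would get 4.
- R: Row compares 2, 0, 1 and picks T; Player 2 would get 15.
Among 12, 4, 15, the best is 15 at R. Subgame-perfect outcome: (T, R) with payoffs (2, 15).

15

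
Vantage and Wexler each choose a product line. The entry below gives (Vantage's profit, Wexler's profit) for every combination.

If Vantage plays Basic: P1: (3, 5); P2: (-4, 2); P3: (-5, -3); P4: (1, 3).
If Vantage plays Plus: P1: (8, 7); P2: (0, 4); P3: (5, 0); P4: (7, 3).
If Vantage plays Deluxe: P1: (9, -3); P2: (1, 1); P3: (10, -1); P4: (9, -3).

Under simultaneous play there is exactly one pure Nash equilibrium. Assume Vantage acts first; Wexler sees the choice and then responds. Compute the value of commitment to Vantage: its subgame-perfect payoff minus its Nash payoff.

7

Wexler best-responds to each possible Vantage move:
- Basic → Wexler plays P1 (best of 5, 2, -3, 3); Vantage gets 3.
- Plus → Wexler plays P1 (best of 7, 4, 0, 3); Vantage gets 8.
- Deluxe → Wexler plays P2 (best of -3, 1, -1, -3); Vantage gets 1.
Vantage's induced payoffs are 3, 8, 1, so Vantage commits to Plus. Subgame-perfect outcome: (Plus, P1) with payoffs (8, 7).
Under simultaneous play:
Vantage's best replies: P1→Deluxe; P2→Deluxe; P3→Deluxe; P4→Deluxe.
Wexler's best replies: Basic→P1; Plus→P1; Deluxe→P2.
The unique mutual best reply is (Deluxe, P2), giving (1, 1).
Vantage's commitment gain: 8 − 1 = 7.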